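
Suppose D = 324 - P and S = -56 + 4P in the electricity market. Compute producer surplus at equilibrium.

Producer surplus = 7688

Equilibrium: 324 - P = -56 + 4P gives P* = 76, Q* = 248.
Supply starts at P = 14 (where S = 0).
PS = ½(76 − 14)(248) = 7688.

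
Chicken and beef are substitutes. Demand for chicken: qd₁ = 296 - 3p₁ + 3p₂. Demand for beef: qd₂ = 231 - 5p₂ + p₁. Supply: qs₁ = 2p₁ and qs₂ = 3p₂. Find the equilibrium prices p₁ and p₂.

p₁ = 3061/37, p₂ = 1451/37

Market 1: 296 - 3p₁ + 3p₂ = 2p₁ → 5p₁ - 3p₂ = 296.
Market 2: 8p₂ - p₁ = 231.
Eliminating p₂: 8×(1) + 3×(2) gives 37p₁ = 3061, so p₁ = 3061/37.
Back-substitute into (2): p₂ = (231 + 1×3061/37) / 8 = 1451/37.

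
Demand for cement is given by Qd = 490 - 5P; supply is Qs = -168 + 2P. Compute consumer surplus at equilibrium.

Consumer surplus = 40

Equilibrium: 490 - 5P = -168 + 2P gives P* = 94, Q* = 20.
Demand choke price (Qd = 0): P = 98.
CS = ½(98 − 94)(20) = 40.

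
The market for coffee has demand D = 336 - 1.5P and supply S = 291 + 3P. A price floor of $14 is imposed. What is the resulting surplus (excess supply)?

Equilibrium price would be P* = 10, so the floor at 14 binds.
At P = 14: D = 315, S = 333.
Surplus = 333 − 315 = 18.

Surplus = 18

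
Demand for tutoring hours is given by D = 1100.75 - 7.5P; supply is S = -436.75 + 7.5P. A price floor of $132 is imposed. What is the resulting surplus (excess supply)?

Equilibrium price would be P* = 102.5, so the floor at 132 binds.
At P = 132: D = 110.75, S = 553.25.
Surplus = 553.25 − 110.75 = 442.5.

Surplus = 442.5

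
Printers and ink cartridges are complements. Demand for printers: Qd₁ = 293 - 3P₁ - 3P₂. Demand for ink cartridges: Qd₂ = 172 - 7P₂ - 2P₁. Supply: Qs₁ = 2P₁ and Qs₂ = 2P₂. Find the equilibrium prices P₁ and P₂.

P₁ = 707/13, P₂ = 274/39

Market 1: 293 - 3P₁ - 3P₂ = 2P₁ → 5P₁ + 3P₂ = 293.
Market 2: 9P₂ + 2P₁ = 172.
Eliminating P₂: 9×(1) − 3×(2) gives 39P₁ = 2121, so P₁ = 707/13.
Back-substitute into (2): P₂ = (172 − 2×707/13) / 9 = 274/39.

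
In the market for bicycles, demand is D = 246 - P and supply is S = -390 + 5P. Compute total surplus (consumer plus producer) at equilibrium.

Equilibrium: 246 - P = -390 + 5P gives P* = 106, Q* = 140.
Demand choke price: P = 246; supply starts at P = 78.
CS = ½(246 − 106)(140) = 9800; PS = ½(106 − 78)(140) = 1960.

Total surplus = 11760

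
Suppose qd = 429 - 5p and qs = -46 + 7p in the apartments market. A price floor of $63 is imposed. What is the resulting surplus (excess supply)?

Surplus = 281

Equilibrium price would be p* = 475/12, so the floor at 63 binds.
At p = 63: qd = 114, qs = 395.
Surplus = 395 − 114 = 281.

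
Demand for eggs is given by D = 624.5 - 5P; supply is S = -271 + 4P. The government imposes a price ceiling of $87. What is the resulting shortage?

Equilibrium price would be P* = 99.5, so the ceiling at 87 binds.
At P = 87: D = 624.5 − 5(87) = 189.5, S = -271 + 4(87) = 77.
Shortage = 189.5 − 77 = 112.5.

Shortage = 112.5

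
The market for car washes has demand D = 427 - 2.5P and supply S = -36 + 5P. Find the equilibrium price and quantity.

Set D = S: 427 - 2.5P = -36 + 5P.
463 = 7.5P, so P* = 926/15.
Q* = 427 − 2.5(926/15) = 818/3.

P* = 926/15, Q* = 818/3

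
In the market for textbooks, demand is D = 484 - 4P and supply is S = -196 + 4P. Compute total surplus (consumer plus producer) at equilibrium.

Equilibrium: 484 - 4P = -196 + 4P gives P* = 85, Q* = 144.
Demand choke price: P = 121; supply starts at P = 49.
CS = ½(121 − 85)(144) = 2592; PS = ½(85 − 49)(144) = 2592.

Total surplus = 5184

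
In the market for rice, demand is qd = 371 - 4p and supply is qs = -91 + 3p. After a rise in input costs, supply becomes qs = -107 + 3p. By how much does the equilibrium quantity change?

Δq = -64/7

Original equilibrium: p* = 66, q* = 107.
New equilibrium: 371 - 4p = -107 + 3p, so 478 = 7p and p' = 478/7; q' = 371 − 4(478/7) = 685/7.
Change in quantity: 685/7 − 107 = -64/7.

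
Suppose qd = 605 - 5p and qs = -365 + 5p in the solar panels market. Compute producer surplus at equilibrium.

Producer surplus = 1440

Equilibrium: 605 - 5p = -365 + 5p gives p* = 97, q* = 120.
Supply starts at p = 73 (where qs = 0).
PS = ½(97 − 73)(120) = 1440.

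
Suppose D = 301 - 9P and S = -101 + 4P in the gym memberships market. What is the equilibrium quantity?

Set D = S: 301 - 9P = -101 + 4P.
402 = 13P, so P* = 402/13.
Q* = 301 − 9(402/13) = 295/13.

Q* = 295/13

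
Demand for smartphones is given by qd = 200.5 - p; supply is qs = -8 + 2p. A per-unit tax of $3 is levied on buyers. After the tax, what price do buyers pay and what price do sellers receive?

Buyers pay $71.5, sellers receive $68.5

Pre-tax equilibrium: p* = 69.5, q* = 131.
Tax on buyers shifts demand to qd = 200.5 − 1(p + 3) = 197.5 - p.
197.5 - p = -8 + 2p gives seller price ps = 68.5; buyers pay pb = 68.5 + 3 = 71.5.
New quantity: q = 200.5 − 1(71.5) = 129.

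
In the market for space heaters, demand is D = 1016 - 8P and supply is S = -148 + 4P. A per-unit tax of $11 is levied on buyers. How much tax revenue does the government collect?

Tax revenue = 6952/3

Pre-tax equilibrium: P* = 97, Q* = 240.
Tax on buyers shifts demand to D = 1016 − 8(P + 11) = 928 - 8P.
928 - 8P = -148 + 4P gives seller price Ps = 269/3; buyers pay Pb = 269/3 + 11 = 302/3.
New quantity: Q = 1016 − 8(302/3) = 632/3.
Revenue = 11 × 632/3 = 6952/3.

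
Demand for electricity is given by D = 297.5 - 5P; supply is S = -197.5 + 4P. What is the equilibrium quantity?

Q* = 22.5

Set D = S: 297.5 - 5P = -197.5 + 4P.
495 = 9P, so P* = 55.
Q* = 297.5 − 5(55) = 22.5.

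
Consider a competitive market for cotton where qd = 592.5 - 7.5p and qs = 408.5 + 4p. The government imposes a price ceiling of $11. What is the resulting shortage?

Equilibrium price would be p* = 16, so the ceiling at 11 binds.
At p = 11: qd = 592.5 − 7.5(11) = 510, qs = 408.5 + 4(11) = 452.5.
Shortage = 510 − 452.5 = 57.5.

Shortage = 57.5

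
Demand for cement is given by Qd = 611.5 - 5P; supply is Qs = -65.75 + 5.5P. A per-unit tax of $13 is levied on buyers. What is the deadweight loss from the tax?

Pre-tax equilibrium: P* = 64.5, Q* = 289.
Tax on buyers shifts demand to Qd = 611.5 − 5(P + 13) = 546.5 - 5P.
546.5 - 5P = -65.75 + 5.5P gives seller price Ps = 2449/42; buyers pay Pb = 2449/42 + 13 = 2995/42.
New quantity: Q = 611.5 − 5(2995/42) = 5354/21.
DWL = ½ × 13 × (289 − 5354/21) = 9295/42.

Deadweight loss = 9295/42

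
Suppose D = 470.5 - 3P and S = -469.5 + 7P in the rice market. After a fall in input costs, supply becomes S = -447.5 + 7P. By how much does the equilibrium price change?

ΔP = -2.2

Original equilibrium: P* = 94, Q* = 188.5.
New equilibrium: 470.5 - 3P = -447.5 + 7P, so 918 = 10P and P' = 91.8; Q' = 470.5 − 3(91.8) = 195.1.
Change in price: 91.8 − 94 = -2.2.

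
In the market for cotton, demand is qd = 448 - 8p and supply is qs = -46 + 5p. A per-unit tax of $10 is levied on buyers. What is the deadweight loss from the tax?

Pre-tax equilibrium: p* = 38, q* = 144.
Tax on buyers shifts demand to qd = 448 − 8(p + 10) = 368 - 8p.
368 - 8p = -46 + 5p gives seller price ps = 414/13; buyers pay pb = 414/13 + 10 = 544/13.
New quantity: q = 448 − 8(544/13) = 1472/13.
DWL = ½ × 10 × (144 − 1472/13) = 2000/13.

Deadweight loss = 2000/13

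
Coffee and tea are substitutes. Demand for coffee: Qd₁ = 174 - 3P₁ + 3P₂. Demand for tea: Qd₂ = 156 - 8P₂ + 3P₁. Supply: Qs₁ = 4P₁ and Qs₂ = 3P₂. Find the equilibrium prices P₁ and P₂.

Market 1: 174 - 3P₁ + 3P₂ = 4P₁ → 7P₁ - 3P₂ = 174.
Market 2: 11P₂ - 3P₁ = 156.
Eliminating P₂: 11×(1) + 3×(2) gives 68P₁ = 2382, so P₁ = 1191/34.
Back-substitute into (2): P₂ = (156 + 3×1191/34) / 11 = 807/34.

P₁ = 1191/34, P₂ = 807/34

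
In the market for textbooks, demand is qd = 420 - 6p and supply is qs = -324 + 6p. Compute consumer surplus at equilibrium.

Equilibrium: 420 - 6p = -324 + 6p gives p* = 62, q* = 48.
Demand choke price (qd = 0): p = 70.
CS = ½(70 − 62)(48) = 192.

Consumer surplus = 192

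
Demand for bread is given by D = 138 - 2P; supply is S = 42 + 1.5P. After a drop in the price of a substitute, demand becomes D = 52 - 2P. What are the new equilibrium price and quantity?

P' = 20/7, Q' = 324/7

Original equilibrium: P* = 192/7, Q* = 582/7.
New equilibrium: 52 - 2P = 42 + 1.5P, so 10 = 3.5P and P' = 20/7; Q' = 52 − 2(20/7) = 324/7.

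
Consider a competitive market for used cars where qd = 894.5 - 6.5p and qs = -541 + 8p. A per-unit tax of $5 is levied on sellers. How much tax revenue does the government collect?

Pre-tax equilibrium: p* = 99, q* = 251.
Tax on sellers shifts supply to qs = -541 + 8(p − 5) = -581 + 8p.
894.5 - 6.5p = -581 + 8p gives buyer price pb = 2951/29; sellers receive ps = 2951/29 − 5 = 2806/29.
New quantity: q = 894.5 − 6.5(2951/29) = 6759/29.
Revenue = 5 × 6759/29 = 33795/29.

Tax revenue = 33795/29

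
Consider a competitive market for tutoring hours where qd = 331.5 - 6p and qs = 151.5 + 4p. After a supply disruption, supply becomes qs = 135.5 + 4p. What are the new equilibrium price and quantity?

p' = 19.6, q' = 213.9

Original equilibrium: p* = 18, q* = 223.5.
New equilibrium: 331.5 - 6p = 135.5 + 4p, so 196 = 10p and p' = 19.6; q' = 331.5 − 6(19.6) = 213.9.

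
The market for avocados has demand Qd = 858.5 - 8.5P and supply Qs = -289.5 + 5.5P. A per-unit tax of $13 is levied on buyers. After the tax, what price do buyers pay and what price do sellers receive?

Buyers pay 2439/28, sellers receive 2075/28

Pre-tax equilibrium: P* = 82, Q* = 161.5.
Tax on buyers shifts demand to Qd = 858.5 − 8.5(P + 13) = 748 - 8.5P.
748 - 8.5P = -289.5 + 5.5P gives seller price Ps = 2075/28; buyers pay Pb = 2075/28 + 13 = 2439/28.
New quantity: Q = 858.5 − 8.5(2439/28) = 6613/56.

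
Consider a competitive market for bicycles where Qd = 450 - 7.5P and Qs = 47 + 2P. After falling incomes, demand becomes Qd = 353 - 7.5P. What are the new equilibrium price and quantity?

Original equilibrium: P* = 806/19, Q* = 2505/19.
New equilibrium: 353 - 7.5P = 47 + 2P, so 306 = 9.5P and P' = 612/19; Q' = 353 − 7.5(612/19) = 2117/19.

P' = 612/19, Q' = 2117/19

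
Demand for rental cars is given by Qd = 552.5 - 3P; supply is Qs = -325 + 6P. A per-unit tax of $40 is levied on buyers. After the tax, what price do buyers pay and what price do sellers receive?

Pre-tax equilibrium: P* = 97.5, Q* = 260.
Tax on buyers shifts demand to Qd = 552.5 − 3(P + 40) = 432.5 - 3P.
432.5 - 3P = -325 + 6P gives seller price Ps = 505/6; buyers pay Pb = 505/6 + 40 = 745/6.
New quantity: Q = 552.5 − 3(745/6) = 180.

Buyers pay 745/6, sellers receive 505/6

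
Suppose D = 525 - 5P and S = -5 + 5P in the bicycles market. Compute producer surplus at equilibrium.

Equilibrium: 525 - 5P = -5 + 5P gives P* = 53, Q* = 260.
Supply starts at P = 1 (where S = 0).
PS = ½(53 − 1)(260) = 6760.

Producer surplus = 6760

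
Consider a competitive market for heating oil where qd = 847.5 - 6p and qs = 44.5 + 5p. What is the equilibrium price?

p* = 73

Set qd = qs: 847.5 - 6p = 44.5 + 5p.
803 = 11p, so p* = 73.
q* = 847.5 − 6(73) = 409.5.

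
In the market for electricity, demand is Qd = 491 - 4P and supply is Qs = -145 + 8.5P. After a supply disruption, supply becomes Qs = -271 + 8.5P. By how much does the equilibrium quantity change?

ΔQ = -40.32

Original equilibrium: P* = 50.88, Q* = 287.48.
New equilibrium: 491 - 4P = -271 + 8.5P, so 762 = 12.5P and P' = 60.96; Q' = 491 − 4(60.96) = 247.16.
Change in quantity: 247.16 − 287.48 = -40.32.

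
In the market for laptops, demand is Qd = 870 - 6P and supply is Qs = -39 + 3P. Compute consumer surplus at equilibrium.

Equilibrium: 870 - 6P = -39 + 3P gives P* = 101, Q* = 264.
Demand choke price (Qd = 0): P = 145.
CS = ½(145 − 101)(264) = 5808.

Consumer surplus = 5808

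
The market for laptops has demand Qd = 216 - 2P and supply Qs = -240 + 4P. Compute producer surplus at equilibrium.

Equilibrium: 216 - 2P = -240 + 4P gives P* = 76, Q* = 64.
Supply starts at P = 60 (where Qs = 0).
PS = ½(76 − 60)(64) = 512.

Producer surplus = 512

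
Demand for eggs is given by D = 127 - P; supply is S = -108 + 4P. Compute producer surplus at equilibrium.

Equilibrium: 127 - P = -108 + 4P gives P* = 47, Q* = 80.
Supply starts at P = 27 (where S = 0).
PS = ½(47 − 27)(80) = 800.

Producer surplus = 800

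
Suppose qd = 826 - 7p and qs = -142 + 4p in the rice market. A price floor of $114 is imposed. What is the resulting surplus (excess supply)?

Equilibrium price would be p* = 88, so the floor at 114 binds.
At p = 114: qd = 28, qs = 314.
Surplus = 314 − 28 = 286.

Surplus = 286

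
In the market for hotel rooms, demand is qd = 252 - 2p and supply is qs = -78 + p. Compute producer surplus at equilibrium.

Equilibrium: 252 - 2p = -78 + p gives p* = 110, q* = 32.
Supply starts at p = 78 (where qs = 0).
PS = ½(110 − 78)(32) = 512.

Producer surplus = 512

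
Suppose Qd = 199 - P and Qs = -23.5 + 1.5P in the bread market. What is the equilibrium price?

Set Qd = Qs: 199 - P = -23.5 + 1.5P.
222.5 = 2.5P, so P* = 89.
Q* = 199 − 1(89) = 110.

P* = 89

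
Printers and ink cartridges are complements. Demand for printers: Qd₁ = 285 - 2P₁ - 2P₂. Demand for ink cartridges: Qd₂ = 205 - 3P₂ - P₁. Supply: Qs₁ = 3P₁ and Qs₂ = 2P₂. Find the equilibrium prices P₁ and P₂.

Market 1: 285 - 2P₁ - 2P₂ = 3P₁ → 5P₁ + 2P₂ = 285.
Market 2: 5P₂ + P₁ = 205.
Eliminating P₂: 5×(1) − 2×(2) gives 23P₁ = 1015, so P₁ = 1015/23.
Back-substitute into (2): P₂ = (205 − 1×1015/23) / 5 = 740/23.

P₁ = 1015/23, P₂ = 740/23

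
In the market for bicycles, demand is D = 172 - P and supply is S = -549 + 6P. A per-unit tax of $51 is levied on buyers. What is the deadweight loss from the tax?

Pre-tax equilibrium: P* = 103, Q* = 69.
Tax on buyers shifts demand to D = 172 − 1(P + 51) = 121 - P.
121 - P = -549 + 6P gives seller price Ps = 670/7; buyers pay Pb = 670/7 + 51 = 1027/7.
New quantity: Q = 172 − 1(1027/7) = 177/7.
DWL = ½ × 51 × (69 − 177/7) = 7803/7.

Deadweight loss = 7803/7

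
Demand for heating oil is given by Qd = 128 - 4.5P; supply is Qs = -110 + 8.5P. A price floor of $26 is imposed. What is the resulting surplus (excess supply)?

Equilibrium price would be P* = 238/13, so the floor at 26 binds.
At P = 26: Qd = 11, Qs = 111.
Surplus = 111 − 11 = 100.

Surplus = 100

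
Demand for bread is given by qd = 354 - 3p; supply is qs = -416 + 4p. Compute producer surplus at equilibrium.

Equilibrium: 354 - 3p = -416 + 4p gives p* = 110, q* = 24.
Supply starts at p = 104 (where qs = 0).
PS = ½(110 − 104)(24) = 72.

Producer surplus = 72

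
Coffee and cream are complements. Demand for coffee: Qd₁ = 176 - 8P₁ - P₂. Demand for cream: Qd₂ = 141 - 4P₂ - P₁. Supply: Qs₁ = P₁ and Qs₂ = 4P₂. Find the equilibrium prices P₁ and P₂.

Market 1: 176 - 8P₁ - P₂ = P₁ → 9P₁ + P₂ = 176.
Market 2: 8P₂ + P₁ = 141.
Eliminating P₂: 8×(1) − 1×(2) gives 71P₁ = 1267, so P₁ = 1267/71.
Back-substitute into (2): P₂ = (141 − 1×1267/71) / 8 = 1093/71.

P₁ = 1267/71, P₂ = 1093/71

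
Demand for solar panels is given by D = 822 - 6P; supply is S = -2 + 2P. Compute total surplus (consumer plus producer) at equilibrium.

Equilibrium: 822 - 6P = -2 + 2P gives P* = 103, Q* = 204.
Demand choke price: P = 137; supply starts at P = 1.
CS = ½(137 − 103)(204) = 3468; PS = ½(103 − 1)(204) = 10404.

Total surplus = 13872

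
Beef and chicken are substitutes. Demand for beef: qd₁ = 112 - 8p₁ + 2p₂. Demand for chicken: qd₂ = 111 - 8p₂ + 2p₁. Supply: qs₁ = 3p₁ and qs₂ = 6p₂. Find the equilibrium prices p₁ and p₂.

p₁ = 179/15, p₂ = 289/30

Market 1: 112 - 8p₁ + 2p₂ = 3p₁ → 11p₁ - 2p₂ = 112.
Market 2: 14p₂ - 2p₁ = 111.
Eliminating p₂: 14×(1) + 2×(2) gives 150p₁ = 1790, so p₁ = 179/15.
Back-substitute into (2): p₂ = (111 + 2×179/15) / 14 = 289/30.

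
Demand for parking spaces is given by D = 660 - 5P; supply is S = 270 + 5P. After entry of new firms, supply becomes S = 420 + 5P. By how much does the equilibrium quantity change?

ΔQ = 75

Original equilibrium: P* = 39, Q* = 465.
New equilibrium: 660 - 5P = 420 + 5P, so 240 = 10P and P' = 24; Q' = 660 − 5(24) = 540.
Change in quantity: 540 − 465 = 75.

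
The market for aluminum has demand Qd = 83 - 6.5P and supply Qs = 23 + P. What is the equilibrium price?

P* = 8

Set Qd = Qs: 83 - 6.5P = 23 + P.
60 = 7.5P, so P* = 8.
Q* = 83 − 6.5(8) = 31.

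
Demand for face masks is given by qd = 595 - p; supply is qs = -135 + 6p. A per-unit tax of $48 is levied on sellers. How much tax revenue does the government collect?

Tax revenue = 151056/7

Pre-tax equilibrium: p* = 730/7, q* = 3435/7.
Tax on sellers shifts supply to qs = -135 + 6(p − 48) = -423 + 6p.
595 - p = -423 + 6p gives buyer price pb = 1018/7; sellers receive ps = 1018/7 − 48 = 682/7.
New quantity: q = 595 − 1(1018/7) = 3147/7.
Revenue = 48 × 3147/7 = 151056/7.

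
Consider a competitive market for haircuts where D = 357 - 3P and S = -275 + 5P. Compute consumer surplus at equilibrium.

Consumer surplus = 2400

Equilibrium: 357 - 3P = -275 + 5P gives P* = 79, Q* = 120.
Demand choke price (D = 0): P = 119.
CS = ½(119 − 79)(120) = 2400.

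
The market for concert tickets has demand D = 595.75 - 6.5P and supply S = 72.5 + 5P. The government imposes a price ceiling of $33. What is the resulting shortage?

Equilibrium price would be P* = 45.5, so the ceiling at 33 binds.
At P = 33: D = 595.75 − 6.5(33) = 381.25, S = 72.5 + 5(33) = 237.5.
Shortage = 381.25 − 237.5 = 143.75.

Shortage = 143.75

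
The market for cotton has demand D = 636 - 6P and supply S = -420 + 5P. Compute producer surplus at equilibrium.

Producer surplus = 360

Equilibrium: 636 - 6P = -420 + 5P gives P* = 96, Q* = 60.
Supply starts at P = 84 (where S = 0).
PS = ½(96 − 84)(60) = 360.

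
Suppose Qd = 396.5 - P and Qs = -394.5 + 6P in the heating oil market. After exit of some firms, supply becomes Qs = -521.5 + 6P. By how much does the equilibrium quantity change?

Original equilibrium: P* = 113, Q* = 283.5.
New equilibrium: 396.5 - P = -521.5 + 6P, so 918 = 7P and P' = 918/7; Q' = 396.5 − 1(918/7) = 3715/14.
Change in quantity: 3715/14 − 283.5 = -127/7.

ΔQ = -127/7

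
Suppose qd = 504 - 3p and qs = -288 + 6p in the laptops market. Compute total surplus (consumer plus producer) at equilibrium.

Total surplus = 14400

Equilibrium: 504 - 3p = -288 + 6p gives p* = 88, q* = 240.
Demand choke price: p = 168; supply starts at p = 48.
CS = ½(168 − 88)(240) = 9600; PS = ½(88 − 48)(240) = 4800.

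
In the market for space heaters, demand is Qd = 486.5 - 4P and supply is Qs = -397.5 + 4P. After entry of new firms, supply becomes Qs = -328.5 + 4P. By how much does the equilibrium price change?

Original equilibrium: P* = 110.5, Q* = 44.5.
New equilibrium: 486.5 - 4P = -328.5 + 4P, so 815 = 8P and P' = 101.875; Q' = 486.5 − 4(101.875) = 79.
Change in price: 101.875 − 110.5 = -8.625.

ΔP = -8.625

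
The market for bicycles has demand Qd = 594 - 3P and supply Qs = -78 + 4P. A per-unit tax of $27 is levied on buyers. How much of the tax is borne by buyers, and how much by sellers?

Buyers bear 108/7, sellers bear 81/7

Pre-tax equilibrium: P* = 96, Q* = 306.
Tax on buyers shifts demand to Qd = 594 − 3(P + 27) = 513 - 3P.
513 - 3P = -78 + 4P gives seller price Ps = 591/7; buyers pay Pb = 591/7 + 27 = 780/7.
New quantity: Q = 594 − 3(780/7) = 1818/7.
Buyer burden = 780/7 − 96 = 108/7; seller burden = 96 − 591/7 = 81/7.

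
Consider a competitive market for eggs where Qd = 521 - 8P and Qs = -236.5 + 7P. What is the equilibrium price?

P* = 50.5

Set Qd = Qs: 521 - 8P = -236.5 + 7P.
757.5 = 15P, so P* = 50.5.
Q* = 521 − 8(50.5) = 117.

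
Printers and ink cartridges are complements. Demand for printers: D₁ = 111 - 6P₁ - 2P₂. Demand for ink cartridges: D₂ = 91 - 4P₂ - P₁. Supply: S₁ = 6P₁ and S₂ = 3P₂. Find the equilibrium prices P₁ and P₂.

P₁ = 595/82, P₂ = 981/82

Market 1: 111 - 6P₁ - 2P₂ = 6P₁ → 12P₁ + 2P₂ = 111.
Market 2: 7P₂ + P₁ = 91.
Eliminating P₂: 7×(1) − 2×(2) gives 82P₁ = 595, so P₁ = 595/82.
Back-substitute into (2): P₂ = (91 − 1×595/82) / 7 = 981/82.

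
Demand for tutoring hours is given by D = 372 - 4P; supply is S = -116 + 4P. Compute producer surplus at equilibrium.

Producer surplus = 2048

Equilibrium: 372 - 4P = -116 + 4P gives P* = 61, Q* = 128.
Supply starts at P = 29 (where S = 0).
PS = ½(61 − 29)(128) = 2048.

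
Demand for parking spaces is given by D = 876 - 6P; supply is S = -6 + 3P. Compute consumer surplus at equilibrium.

Equilibrium: 876 - 6P = -6 + 3P gives P* = 98, Q* = 288.
Demand choke price (D = 0): P = 146.
CS = ½(146 − 98)(288) = 6912.

Consumer surplus = 6912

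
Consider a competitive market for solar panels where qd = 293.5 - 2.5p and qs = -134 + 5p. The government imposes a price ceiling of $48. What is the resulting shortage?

Equilibrium price would be p* = 57, so the ceiling at 48 binds.
At p = 48: qd = 293.5 − 2.5(48) = 173.5, qs = -134 + 5(48) = 106.
Shortage = 173.5 − 106 = 67.5.

Shortage = 67.5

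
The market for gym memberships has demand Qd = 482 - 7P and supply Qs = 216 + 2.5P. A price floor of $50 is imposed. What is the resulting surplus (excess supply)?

Equilibrium price would be P* = 28, so the floor at 50 binds.
At P = 50: Qd = 132, Qs = 341.
Surplus = 341 − 132 = 209.

Surplus = 209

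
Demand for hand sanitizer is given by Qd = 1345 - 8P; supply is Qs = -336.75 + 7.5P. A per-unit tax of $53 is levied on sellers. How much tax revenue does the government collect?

Tax revenue = 446631/31

Pre-tax equilibrium: P* = 108.5, Q* = 477.
Tax on sellers shifts supply to Qs = -336.75 + 7.5(P − 53) = -734.25 + 7.5P.
1345 - 8P = -734.25 + 7.5P gives buyer price Pb = 8317/62; sellers receive Ps = 8317/62 − 53 = 5031/62.
New quantity: Q = 1345 − 8(8317/62) = 8427/31.
Revenue = 53 × 8427/31 = 446631/31.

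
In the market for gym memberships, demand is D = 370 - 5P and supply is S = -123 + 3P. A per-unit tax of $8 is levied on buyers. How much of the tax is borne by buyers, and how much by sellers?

Buyers bear $3, sellers bear $5

Pre-tax equilibrium: P* = 61.625, Q* = 61.875.
Tax on buyers shifts demand to D = 370 − 5(P + 8) = 330 - 5P.
330 - 5P = -123 + 3P gives seller price Ps = 56.625; buyers pay Pb = 56.625 + 8 = 64.625.
New quantity: Q = 370 − 5(64.625) = 46.875.
Buyer burden = 64.625 − 61.625 = 3; seller burden = 61.625 − 56.625 = 5.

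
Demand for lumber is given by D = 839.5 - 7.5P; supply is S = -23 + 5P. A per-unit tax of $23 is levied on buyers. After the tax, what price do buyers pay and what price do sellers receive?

Buyers pay $78.2, sellers receive $55.2

Pre-tax equilibrium: P* = 69, Q* = 322.
Tax on buyers shifts demand to D = 839.5 − 7.5(P + 23) = 667 - 7.5P.
667 - 7.5P = -23 + 5P gives seller price Ps = 55.2; buyers pay Pb = 55.2 + 23 = 78.2.
New quantity: Q = 839.5 − 7.5(78.2) = 253.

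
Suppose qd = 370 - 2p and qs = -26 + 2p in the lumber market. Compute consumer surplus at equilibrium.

Equilibrium: 370 - 2p = -26 + 2p gives p* = 99, q* = 172.
Demand choke price (qd = 0): p = 185.
CS = ½(185 − 99)(172) = 7396.

Consumer surplus = 7396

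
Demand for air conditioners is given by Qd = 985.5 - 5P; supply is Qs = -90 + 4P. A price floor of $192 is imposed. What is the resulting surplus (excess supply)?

Equilibrium price would be P* = 119.5, so the floor at 192 binds.
At P = 192: Qd = 25.5, Qs = 678.
Surplus = 678 − 25.5 = 652.5.

Surplus = 652.5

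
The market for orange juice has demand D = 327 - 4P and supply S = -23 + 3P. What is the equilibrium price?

P* = 50

Set D = S: 327 - 4P = -23 + 3P.
350 = 7P, so P* = 50.
Q* = 327 − 4(50) = 127.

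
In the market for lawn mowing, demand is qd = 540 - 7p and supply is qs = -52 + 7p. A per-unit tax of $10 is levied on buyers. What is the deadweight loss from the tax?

Deadweight loss = 175

Pre-tax equilibrium: p* = 296/7, q* = 244.
Tax on buyers shifts demand to qd = 540 − 7(p + 10) = 470 - 7p.
470 - 7p = -52 + 7p gives seller price ps = 261/7; buyers pay pb = 261/7 + 10 = 331/7.
New quantity: q = 540 − 7(331/7) = 209.
DWL = ½ × 10 × (244 − 209) = 175.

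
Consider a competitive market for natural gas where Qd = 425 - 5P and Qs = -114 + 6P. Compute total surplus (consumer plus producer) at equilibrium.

Total surplus = 5940

Equilibrium: 425 - 5P = -114 + 6P gives P* = 49, Q* = 180.
Demand choke price: P = 85; supply starts at P = 19.
CS = ½(85 − 49)(180) = 3240; PS = ½(49 − 19)(180) = 2700.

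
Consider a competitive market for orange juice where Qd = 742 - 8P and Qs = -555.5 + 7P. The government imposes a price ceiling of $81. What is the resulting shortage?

Shortage = 82.5

Equilibrium price would be P* = 86.5, so the ceiling at 81 binds.
At P = 81: Qd = 742 − 8(81) = 94, Qs = -555.5 + 7(81) = 11.5.
Shortage = 94 − 11.5 = 82.5.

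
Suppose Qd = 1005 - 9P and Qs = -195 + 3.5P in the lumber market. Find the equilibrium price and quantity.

P* = 96, Q* = 141

Set Qd = Qs: 1005 - 9P = -195 + 3.5P.
1200 = 12.5P, so P* = 96.
Q* = 1005 − 9(96) = 141.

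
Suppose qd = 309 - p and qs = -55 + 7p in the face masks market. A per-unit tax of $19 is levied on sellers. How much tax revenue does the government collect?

Tax revenue = 4690.625

Pre-tax equilibrium: p* = 45.5, q* = 263.5.
Tax on sellers shifts supply to qs = -55 + 7(p − 19) = -188 + 7p.
309 - p = -188 + 7p gives buyer price pb = 62.125; sellers receive ps = 62.125 − 19 = 43.125.
New quantity: q = 309 − 1(62.125) = 246.875.
Revenue = 19 × 246.875 = 4690.625.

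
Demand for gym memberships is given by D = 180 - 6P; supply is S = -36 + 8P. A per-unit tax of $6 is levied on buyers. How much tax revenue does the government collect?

Tax revenue = 2808/7

Pre-tax equilibrium: P* = 108/7, Q* = 612/7.
Tax on buyers shifts demand to D = 180 − 6(P + 6) = 144 - 6P.
144 - 6P = -36 + 8P gives seller price Ps = 90/7; buyers pay Pb = 90/7 + 6 = 132/7.
New quantity: Q = 180 − 6(132/7) = 468/7.
Revenue = 6 × 468/7 = 2808/7.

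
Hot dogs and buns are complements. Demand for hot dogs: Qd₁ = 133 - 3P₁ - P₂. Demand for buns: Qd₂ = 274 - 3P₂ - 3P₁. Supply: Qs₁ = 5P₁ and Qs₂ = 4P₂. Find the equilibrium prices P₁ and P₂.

Market 1: 133 - 3P₁ - P₂ = 5P₁ → 8P₁ + P₂ = 133.
Market 2: 7P₂ + 3P₁ = 274.
Eliminating P₂: 7×(1) − 1×(2) gives 53P₁ = 657, so P₁ = 657/53.
Back-substitute into (2): P₂ = (274 − 3×657/53) / 7 = 1793/53.

P₁ = 657/53, P₂ = 1793/53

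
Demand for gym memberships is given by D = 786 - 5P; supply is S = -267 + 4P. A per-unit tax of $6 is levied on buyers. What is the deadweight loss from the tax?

Deadweight loss = 40

Pre-tax equilibrium: P* = 117, Q* = 201.
Tax on buyers shifts demand to D = 786 − 5(P + 6) = 756 - 5P.
756 - 5P = -267 + 4P gives seller price Ps = 341/3; buyers pay Pb = 341/3 + 6 = 359/3.
New quantity: Q = 786 − 5(359/3) = 563/3.
DWL = ½ × 6 × (201 − 563/3) = 40.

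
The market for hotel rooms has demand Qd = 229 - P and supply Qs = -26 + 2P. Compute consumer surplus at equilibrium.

Equilibrium: 229 - P = -26 + 2P gives P* = 85, Q* = 144.
Demand choke price (Qd = 0): P = 229.
CS = ½(229 − 85)(144) = 10368.

Consumer surplus = 10368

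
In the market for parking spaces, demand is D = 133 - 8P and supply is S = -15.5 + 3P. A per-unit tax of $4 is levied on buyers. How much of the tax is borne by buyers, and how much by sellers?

Buyers bear 12/11, sellers bear 32/11

Pre-tax equilibrium: P* = 13.5, Q* = 25.
Tax on buyers shifts demand to D = 133 − 8(P + 4) = 101 - 8P.
101 - 8P = -15.5 + 3P gives seller price Ps = 233/22; buyers pay Pb = 233/22 + 4 = 321/22.
New quantity: Q = 133 − 8(321/22) = 179/11.
Buyer burden = 321/22 − 13.5 = 12/11; seller burden = 13.5 − 233/22 = 32/11.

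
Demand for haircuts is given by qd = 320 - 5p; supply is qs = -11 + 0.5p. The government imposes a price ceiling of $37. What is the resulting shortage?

Shortage = 127.5

Equilibrium price would be p* = 662/11, so the ceiling at 37 binds.
At p = 37: qd = 320 − 5(37) = 135, qs = -11 + 0.5(37) = 7.5.
Shortage = 135 − 7.5 = 127.5.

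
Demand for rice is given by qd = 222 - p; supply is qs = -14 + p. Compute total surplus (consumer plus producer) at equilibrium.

Total surplus = 10816

Equilibrium: 222 - p = -14 + p gives p* = 118, q* = 104.
Demand choke price: p = 222; supply starts at p = 14.
CS = ½(222 − 118)(104) = 5408; PS = ½(118 − 14)(104) = 5408.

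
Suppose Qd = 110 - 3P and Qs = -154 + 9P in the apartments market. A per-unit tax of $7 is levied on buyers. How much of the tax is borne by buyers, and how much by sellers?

Pre-tax equilibrium: P* = 22, Q* = 44.
Tax on buyers shifts demand to Qd = 110 − 3(P + 7) = 89 - 3P.
89 - 3P = -154 + 9P gives seller price Ps = 20.25; buyers pay Pb = 20.25 + 7 = 27.25.
New quantity: Q = 110 − 3(27.25) = 28.25.
Buyer burden = 27.25 − 22 = 5.25; seller burden = 22 − 20.25 = 1.75.

Buyers bear $5.25, sellers bear $1.75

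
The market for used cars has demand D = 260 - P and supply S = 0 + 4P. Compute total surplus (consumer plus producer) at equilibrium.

Equilibrium: 260 - P = 0 + 4P gives P* = 52, Q* = 208.
Demand choke price: P = 260; supply starts at P = 0.
CS = ½(260 − 52)(208) = 21632; PS = ½(52 − 0)(208) = 5408.

Total surplus = 27040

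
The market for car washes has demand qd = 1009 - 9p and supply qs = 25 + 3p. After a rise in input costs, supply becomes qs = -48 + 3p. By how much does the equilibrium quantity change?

Δq = -54.75

Original equilibrium: p* = 82, q* = 271.
New equilibrium: 1009 - 9p = -48 + 3p, so 1057 = 12p and p' = 1057/12; q' = 1009 − 9(1057/12) = 216.25.
Change in quantity: 216.25 − 271 = -54.75.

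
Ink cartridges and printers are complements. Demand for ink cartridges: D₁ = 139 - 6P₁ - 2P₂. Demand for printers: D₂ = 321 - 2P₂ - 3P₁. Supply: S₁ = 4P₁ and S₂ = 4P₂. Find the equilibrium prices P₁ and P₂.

Market 1: 139 - 6P₁ - 2P₂ = 4P₁ → 10P₁ + 2P₂ = 139.
Market 2: 6P₂ + 3P₁ = 321.
Eliminating P₂: 6×(1) − 2×(2) gives 54P₁ = 192, so P₁ = 32/9.
Back-substitute into (2): P₂ = (321 − 3×32/9) / 6 = 931/18.

P₁ = 32/9, P₂ = 931/18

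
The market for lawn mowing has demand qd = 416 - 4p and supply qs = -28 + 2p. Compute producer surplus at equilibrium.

Equilibrium: 416 - 4p = -28 + 2p gives p* = 74, q* = 120.
Supply starts at p = 14 (where qs = 0).
PS = ½(74 − 14)(120) = 3600.

Producer surplus = 3600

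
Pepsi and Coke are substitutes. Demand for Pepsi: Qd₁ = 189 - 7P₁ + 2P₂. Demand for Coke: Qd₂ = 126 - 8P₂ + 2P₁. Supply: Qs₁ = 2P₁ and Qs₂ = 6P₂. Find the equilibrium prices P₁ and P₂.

Market 1: 189 - 7P₁ + 2P₂ = 2P₁ → 9P₁ - 2P₂ = 189.
Market 2: 14P₂ - 2P₁ = 126.
Eliminating P₂: 14×(1) + 2×(2) gives 122P₁ = 2898, so P₁ = 1449/61.
Back-substitute into (2): P₂ = (126 + 2×1449/61) / 14 = 756/61.

P₁ = 1449/61, P₂ = 756/61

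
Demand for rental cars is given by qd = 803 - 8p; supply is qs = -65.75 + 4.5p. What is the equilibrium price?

p* = 69.5

Set qd = qs: 803 - 8p = -65.75 + 4.5p.
868.75 = 12.5p, so p* = 69.5.
q* = 803 − 8(69.5) = 247.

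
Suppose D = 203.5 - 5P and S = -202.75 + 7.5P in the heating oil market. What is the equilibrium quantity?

Q* = 41

Set D = S: 203.5 - 5P = -202.75 + 7.5P.
406.25 = 12.5P, so P* = 32.5.
Q* = 203.5 − 5(32.5) = 41.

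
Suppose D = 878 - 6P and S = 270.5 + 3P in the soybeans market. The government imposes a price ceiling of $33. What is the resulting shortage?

Equilibrium price would be P* = 67.5, so the ceiling at 33 binds.
At P = 33: D = 878 − 6(33) = 680, S = 270.5 + 3(33) = 369.5.
Shortage = 680 − 369.5 = 310.5.

Shortage = 310.5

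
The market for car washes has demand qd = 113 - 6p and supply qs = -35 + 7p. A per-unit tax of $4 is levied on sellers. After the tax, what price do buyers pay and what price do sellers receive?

Pre-tax equilibrium: p* = 148/13, q* = 581/13.
Tax on sellers shifts supply to qs = -35 + 7(p − 4) = -63 + 7p.
113 - 6p = -63 + 7p gives buyer price pb = 176/13; sellers receive ps = 176/13 − 4 = 124/13.
New quantity: q = 113 − 6(176/13) = 413/13.

Buyers pay 176/13, sellers receive 124/13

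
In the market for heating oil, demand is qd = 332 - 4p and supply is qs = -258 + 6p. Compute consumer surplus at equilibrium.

Equilibrium: 332 - 4p = -258 + 6p gives p* = 59, q* = 96.
Demand choke price (qd = 0): p = 83.
CS = ½(83 − 59)(96) = 1152.

Consumer surplus = 1152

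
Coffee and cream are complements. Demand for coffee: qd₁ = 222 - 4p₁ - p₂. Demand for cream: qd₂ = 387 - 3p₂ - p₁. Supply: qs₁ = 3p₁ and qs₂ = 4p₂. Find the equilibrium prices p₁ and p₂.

Market 1: 222 - 4p₁ - p₂ = 3p₁ → 7p₁ + p₂ = 222.
Market 2: 7p₂ + p₁ = 387.
Eliminating p₂: 7×(1) − 1×(2) gives 48p₁ = 1167, so p₁ = 24.3125.
Back-substitute into (2): p₂ = (387 − 1×24.3125) / 7 = 51.8125.

p₁ = 24.3125, p₂ = 51.8125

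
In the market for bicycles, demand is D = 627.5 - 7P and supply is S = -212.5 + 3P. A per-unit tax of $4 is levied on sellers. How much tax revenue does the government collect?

Pre-tax equilibrium: P* = 84, Q* = 39.5.
Tax on sellers shifts supply to S = -212.5 + 3(P − 4) = -224.5 + 3P.
627.5 - 7P = -224.5 + 3P gives buyer price Pb = 85.2; sellers receive Ps = 85.2 − 4 = 81.2.
New quantity: Q = 627.5 − 7(85.2) = 31.1.
Revenue = 4 × 31.1 = 124.4.

Tax revenue = 124.4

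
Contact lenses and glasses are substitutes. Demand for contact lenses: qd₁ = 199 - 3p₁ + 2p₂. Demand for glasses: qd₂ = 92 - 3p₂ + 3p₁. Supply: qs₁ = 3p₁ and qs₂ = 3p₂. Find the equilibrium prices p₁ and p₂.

p₁ = 689/15, p₂ = 38.3

Market 1: 199 - 3p₁ + 2p₂ = 3p₁ → 6p₁ - 2p₂ = 199.
Market 2: 6p₂ - 3p₁ = 92.
Eliminating p₂: 6×(1) + 2×(2) gives 30p₁ = 1378, so p₁ = 689/15.
Back-substitute into (2): p₂ = (92 + 3×689/15) / 6 = 38.3.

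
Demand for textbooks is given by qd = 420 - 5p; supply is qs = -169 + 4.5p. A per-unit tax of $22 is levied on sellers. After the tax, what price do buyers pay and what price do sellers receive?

Buyers pay 1376/19, sellers receive 958/19

Pre-tax equilibrium: p* = 62, q* = 110.
Tax on sellers shifts supply to qs = -169 + 4.5(p − 22) = -268 + 4.5p.
420 - 5p = -268 + 4.5p gives buyer price pb = 1376/19; sellers receive ps = 1376/19 − 22 = 958/19.
New quantity: q = 420 − 5(1376/19) = 1100/19.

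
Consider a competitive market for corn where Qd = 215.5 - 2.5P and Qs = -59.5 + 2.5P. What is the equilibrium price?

Set Qd = Qs: 215.5 - 2.5P = -59.5 + 2.5P.
275 = 5P, so P* = 55.
Q* = 215.5 − 2.5(55) = 78.

P* = 55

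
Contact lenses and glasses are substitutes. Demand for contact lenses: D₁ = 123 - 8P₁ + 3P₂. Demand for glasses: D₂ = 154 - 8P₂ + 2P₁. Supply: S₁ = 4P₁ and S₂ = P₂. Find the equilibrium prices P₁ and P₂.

P₁ = 523/34, P₂ = 349/17

Market 1: 123 - 8P₁ + 3P₂ = 4P₁ → 12P₁ - 3P₂ = 123.
Market 2: 9P₂ - 2P₁ = 154.
Eliminating P₂: 9×(1) + 3×(2) gives 102P₁ = 1569, so P₁ = 523/34.
Back-substitute into (2): P₂ = (154 + 2×523/34) / 9 = 349/17.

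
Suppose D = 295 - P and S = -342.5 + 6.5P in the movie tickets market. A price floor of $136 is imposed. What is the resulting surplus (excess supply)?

Surplus = 382.5

Equilibrium price would be P* = 85, so the floor at 136 binds.
At P = 136: D = 159, S = 541.5.
Surplus = 541.5 − 159 = 382.5.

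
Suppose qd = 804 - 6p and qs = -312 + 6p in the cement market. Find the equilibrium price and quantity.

Set qd = qs: 804 - 6p = -312 + 6p.
1116 = 12p, so p* = 93.
q* = 804 − 6(93) = 246.

p* = 93, q* = 246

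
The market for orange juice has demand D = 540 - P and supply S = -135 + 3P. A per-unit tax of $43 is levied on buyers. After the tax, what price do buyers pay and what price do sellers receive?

Buyers pay $201, sellers receive $158

Pre-tax equilibrium: P* = 168.75, Q* = 371.25.
Tax on buyers shifts demand to D = 540 − 1(P + 43) = 497 - P.
497 - P = -135 + 3P gives seller price Ps = 158; buyers pay Pb = 158 + 43 = 201.
New quantity: Q = 540 − 1(201) = 339.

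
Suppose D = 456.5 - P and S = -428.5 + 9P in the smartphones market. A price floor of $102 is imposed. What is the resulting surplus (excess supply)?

Surplus = 135

Equilibrium price would be P* = 88.5, so the floor at 102 binds.
At P = 102: D = 354.5, S = 489.5.
Surplus = 489.5 − 354.5 = 135.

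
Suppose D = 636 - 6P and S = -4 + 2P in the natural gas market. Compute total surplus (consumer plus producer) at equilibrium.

Total surplus = 8112

Equilibrium: 636 - 6P = -4 + 2P gives P* = 80, Q* = 156.
Demand choke price: P = 106; supply starts at P = 2.
CS = ½(106 − 80)(156) = 2028; PS = ½(80 − 2)(156) = 6084.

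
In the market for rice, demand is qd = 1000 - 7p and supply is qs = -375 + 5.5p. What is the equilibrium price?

Set qd = qs: 1000 - 7p = -375 + 5.5p.
1375 = 12.5p, so p* = 110.
q* = 1000 − 7(110) = 230.

p* = 110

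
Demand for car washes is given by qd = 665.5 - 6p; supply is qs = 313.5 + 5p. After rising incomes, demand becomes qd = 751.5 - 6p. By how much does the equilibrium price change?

Original equilibrium: p* = 32, q* = 473.5.
New equilibrium: 751.5 - 6p = 313.5 + 5p, so 438 = 11p and p' = 438/11; q' = 751.5 − 6(438/11) = 11277/22.
Change in price: 438/11 − 32 = 86/11.

Δp = 86/11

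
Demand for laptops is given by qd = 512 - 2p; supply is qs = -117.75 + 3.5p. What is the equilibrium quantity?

q* = 283

Set qd = qs: 512 - 2p = -117.75 + 3.5p.
629.75 = 5.5p, so p* = 114.5.
q* = 512 − 2(114.5) = 283.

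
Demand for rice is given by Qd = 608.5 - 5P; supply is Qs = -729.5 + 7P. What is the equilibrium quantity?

Set Qd = Qs: 608.5 - 5P = -729.5 + 7P.
1338 = 12P, so P* = 111.5.
Q* = 608.5 − 5(111.5) = 51.

Q* = 51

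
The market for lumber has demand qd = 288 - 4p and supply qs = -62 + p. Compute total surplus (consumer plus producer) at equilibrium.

Total surplus = 40

Equilibrium: 288 - 4p = -62 + p gives p* = 70, q* = 8.
Demand choke price: p = 72; supply starts at p = 62.
CS = ½(72 − 70)(8) = 8; PS = ½(70 − 62)(8) = 32.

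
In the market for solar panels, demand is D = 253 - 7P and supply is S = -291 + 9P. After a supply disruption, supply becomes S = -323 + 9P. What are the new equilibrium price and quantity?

P' = 36, Q' = 1

Original equilibrium: P* = 34, Q* = 15.
New equilibrium: 253 - 7P = -323 + 9P, so 576 = 16P and P' = 36; Q' = 253 − 7(36) = 1.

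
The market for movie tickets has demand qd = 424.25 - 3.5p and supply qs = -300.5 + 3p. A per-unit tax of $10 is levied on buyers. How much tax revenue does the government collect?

Tax revenue = 2320/13

Pre-tax equilibrium: p* = 111.5, q* = 34.
Tax on buyers shifts demand to qd = 424.25 − 3.5(p + 10) = 389.25 - 3.5p.
389.25 - 3.5p = -300.5 + 3p gives seller price ps = 2759/26; buyers pay pb = 2759/26 + 10 = 3019/26.
New quantity: q = 424.25 − 3.5(3019/26) = 232/13.
Revenue = 10 × 232/13 = 2320/13.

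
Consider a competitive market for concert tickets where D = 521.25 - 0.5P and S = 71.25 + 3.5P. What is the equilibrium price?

Set D = S: 521.25 - 0.5P = 71.25 + 3.5P.
450 = 4P, so P* = 112.5.
Q* = 521.25 − 0.5(112.5) = 465.

P* = 112.5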